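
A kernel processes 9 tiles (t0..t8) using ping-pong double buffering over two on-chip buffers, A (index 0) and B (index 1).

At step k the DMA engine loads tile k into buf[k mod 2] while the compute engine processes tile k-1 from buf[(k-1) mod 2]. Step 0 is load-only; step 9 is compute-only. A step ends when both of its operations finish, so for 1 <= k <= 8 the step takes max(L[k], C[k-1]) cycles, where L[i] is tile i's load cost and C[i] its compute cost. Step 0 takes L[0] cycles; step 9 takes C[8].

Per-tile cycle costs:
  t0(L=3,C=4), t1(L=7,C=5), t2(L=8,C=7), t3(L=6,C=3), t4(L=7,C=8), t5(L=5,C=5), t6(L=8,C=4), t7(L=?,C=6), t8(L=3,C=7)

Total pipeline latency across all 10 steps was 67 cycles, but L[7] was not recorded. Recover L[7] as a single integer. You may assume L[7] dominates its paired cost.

L[7] = 6

step 0 → dur = L[0]=3 = 3
step 1 → dur = max(L[1]=7, C[0]=4) = 7
step 2 → dur = max(L[2]=8, C[1]=5) = 8
step 3 → dur = max(L[3]=6, C[2]=7) = 7
step 4 → dur = max(L[4]=7, C[3]=3) = 7
step 5 → dur = max(L[5]=5, C[4]=8) = 8
step 6 → dur = max(L[6]=8, C[5]=5) = 8
step 7 → dur = max(L[7]=?, C[6]=4) = L[7]  (unknown; binding)
step 8 → dur = max(L[8]=3, C[7]=6) = 6
step 9 → dur = C[8]=7 = 7
sum of known step durations = 61
dur[7] = total - known = 67 - 61 = 6
L[7] is the binding max in step 7, so L[7] = dur[7] = 6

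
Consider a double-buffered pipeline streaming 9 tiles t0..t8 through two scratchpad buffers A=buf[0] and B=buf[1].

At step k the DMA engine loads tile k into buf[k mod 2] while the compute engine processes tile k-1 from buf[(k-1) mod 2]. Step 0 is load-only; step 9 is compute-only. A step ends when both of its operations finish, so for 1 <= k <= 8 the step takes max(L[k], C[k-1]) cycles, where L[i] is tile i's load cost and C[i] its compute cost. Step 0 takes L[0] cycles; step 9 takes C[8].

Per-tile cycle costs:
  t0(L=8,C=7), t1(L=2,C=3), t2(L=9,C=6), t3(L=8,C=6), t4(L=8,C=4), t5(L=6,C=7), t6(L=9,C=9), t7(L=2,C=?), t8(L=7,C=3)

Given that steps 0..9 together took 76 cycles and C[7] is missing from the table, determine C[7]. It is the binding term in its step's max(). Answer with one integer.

C[7] = 9

step 0 = dur = L[0]=8 = 8
step 1 = dur = max(L[1]=2, C[0]=7) = 7
step 2 = dur = max(L[2]=9, C[1]=3) = 9
step 3 = dur = max(L[3]=8, C[2]=6) = 8
step 4 = dur = max(L[4]=8, C[3]=6) = 8
step 5 = dur = max(L[5]=6, C[4]=4) = 6
step 6 = dur = max(L[6]=9, C[5]=7) = 9
step 7 = dur = max(L[7]=2, C[6]=9) = 9
step 8 = dur = max(L[8]=7, C[7]=?) = C[7]  (unknown; binding)
step 9 = dur = C[8]=3 = 3
sum of known step durations = 67
dur[8] = total - known = 76 - 67 = 9
C[7] is the binding max in step 8, so C[7] = dur[8] = 9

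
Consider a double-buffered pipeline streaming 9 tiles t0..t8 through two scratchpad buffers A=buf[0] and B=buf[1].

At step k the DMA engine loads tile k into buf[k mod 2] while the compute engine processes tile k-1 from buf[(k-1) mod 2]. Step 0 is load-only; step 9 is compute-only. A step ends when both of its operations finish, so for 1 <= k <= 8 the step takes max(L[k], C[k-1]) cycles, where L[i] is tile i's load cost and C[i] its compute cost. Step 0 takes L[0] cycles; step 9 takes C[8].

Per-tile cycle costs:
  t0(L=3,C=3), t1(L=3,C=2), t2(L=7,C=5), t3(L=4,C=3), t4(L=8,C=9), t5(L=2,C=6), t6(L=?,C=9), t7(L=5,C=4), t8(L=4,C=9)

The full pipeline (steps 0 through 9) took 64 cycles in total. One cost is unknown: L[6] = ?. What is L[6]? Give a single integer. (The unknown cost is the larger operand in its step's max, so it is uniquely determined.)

step 0 → dur = L[0]=3 = 3
step 1 → dur = max(L[1]=3, C[0]=3) = 3
step 2 → dur = max(L[2]=7, C[1]=2) = 7
step 3 → dur = max(L[3]=4, C[2]=5) = 5
step 4 → dur = max(L[4]=8, C[3]=3) = 8
step 5 → dur = max(L[5]=2, C[4]=9) = 9
step 6 → dur = max(L[6]=?, C[5]=6) = L[6]  (unknown; binding)
step 7 → dur = max(L[7]=5, C[6]=9) = 9
step 8 → dur = max(L[8]=4, C[7]=4) = 4
step 9 → dur = C[8]=9 = 9
sum of known step durations = 57
dur[6] = total - known = 64 - 57 = 7
L[6] is the binding max in step 6, so L[6] = dur[6] = 7

L[6] = 7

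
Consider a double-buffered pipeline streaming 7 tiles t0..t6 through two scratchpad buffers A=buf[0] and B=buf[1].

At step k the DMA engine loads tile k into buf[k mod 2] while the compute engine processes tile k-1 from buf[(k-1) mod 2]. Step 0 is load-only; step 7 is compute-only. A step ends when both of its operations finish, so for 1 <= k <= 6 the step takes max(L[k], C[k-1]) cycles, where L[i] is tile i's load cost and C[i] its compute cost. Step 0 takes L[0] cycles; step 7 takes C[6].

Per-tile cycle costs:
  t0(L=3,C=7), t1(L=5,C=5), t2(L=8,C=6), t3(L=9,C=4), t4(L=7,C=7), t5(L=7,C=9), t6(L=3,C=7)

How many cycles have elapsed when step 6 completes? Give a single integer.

end_cycle[6] = 50

  0. 3=3c; end=3; A:t0 B:-
  1. max(5,7)=7c; end=10; A:t0 B:t1
  2. max(8,5)=8c; end=18; A:t2 B:t1
  3. max(9,6)=9c; end=27; A:t2 B:t3
  4. max(7,4)=7c; end=34; A:t4 B:t3
  5. max(7,7)=7c; end=41; A:t4 B:t5
  6. max(3,9)=9c; end=50; A:t6 B:t5
  7. 7=7c; end=57; A:t6 B:t5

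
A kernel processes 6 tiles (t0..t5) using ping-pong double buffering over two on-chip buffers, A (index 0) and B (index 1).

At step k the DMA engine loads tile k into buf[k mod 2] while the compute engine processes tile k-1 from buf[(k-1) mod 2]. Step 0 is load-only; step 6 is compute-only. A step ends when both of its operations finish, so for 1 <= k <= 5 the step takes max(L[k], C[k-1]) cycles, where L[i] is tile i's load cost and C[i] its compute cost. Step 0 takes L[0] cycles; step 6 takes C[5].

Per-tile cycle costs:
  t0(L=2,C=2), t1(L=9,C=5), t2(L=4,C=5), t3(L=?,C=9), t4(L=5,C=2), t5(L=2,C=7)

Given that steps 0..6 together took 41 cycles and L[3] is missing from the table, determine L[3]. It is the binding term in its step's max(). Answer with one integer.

step 0: dur = L[0]=2 = 2
step 1: dur = max(L[1]=9, C[0]=2) = 9
step 2: dur = max(L[2]=4, C[1]=5) = 5
step 3: dur = max(L[3]=?, C[2]=5) = L[3]  (unknown; binding)
step 4: dur = max(L[4]=5, C[3]=9) = 9
step 5: dur = max(L[5]=2, C[4]=2) = 2
step 6: dur = C[5]=7 = 7
sum of known step durations = 34
dur[3] = total - known = 41 - 34 = 7
L[3] is the binding max in step 3, so L[3] = dur[3] = 7

L[3] = 7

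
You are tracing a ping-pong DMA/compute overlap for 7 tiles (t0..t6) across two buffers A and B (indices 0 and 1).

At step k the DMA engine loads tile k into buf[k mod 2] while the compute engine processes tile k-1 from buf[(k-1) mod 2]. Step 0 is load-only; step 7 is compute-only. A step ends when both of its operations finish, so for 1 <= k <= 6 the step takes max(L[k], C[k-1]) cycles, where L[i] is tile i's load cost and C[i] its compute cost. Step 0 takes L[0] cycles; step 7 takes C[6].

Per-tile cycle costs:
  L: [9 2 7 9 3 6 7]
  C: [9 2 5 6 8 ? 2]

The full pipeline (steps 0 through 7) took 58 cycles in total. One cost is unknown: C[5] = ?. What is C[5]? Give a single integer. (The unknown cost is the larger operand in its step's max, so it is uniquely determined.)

C[5] = 8

step 0 | dur = L[0]=9 = 9
step 1 | dur = max(L[1]=2, C[0]=9) = 9
step 2 | dur = max(L[2]=7, C[1]=2) = 7
step 3 | dur = max(L[3]=9, C[2]=5) = 9
step 4 | dur = max(L[4]=3, C[3]=6) = 6
step 5 | dur = max(L[5]=6, C[4]=8) = 8
step 6 | dur = max(L[6]=7, C[5]=?) = C[5]  (unknown; binding)
step 7 | dur = C[6]=2 = 2
sum of known step durations = 50
dur[6] = total - known = 58 - 50 = 8
C[5] is the binding max in step 6, so C[5] = dur[6] = 8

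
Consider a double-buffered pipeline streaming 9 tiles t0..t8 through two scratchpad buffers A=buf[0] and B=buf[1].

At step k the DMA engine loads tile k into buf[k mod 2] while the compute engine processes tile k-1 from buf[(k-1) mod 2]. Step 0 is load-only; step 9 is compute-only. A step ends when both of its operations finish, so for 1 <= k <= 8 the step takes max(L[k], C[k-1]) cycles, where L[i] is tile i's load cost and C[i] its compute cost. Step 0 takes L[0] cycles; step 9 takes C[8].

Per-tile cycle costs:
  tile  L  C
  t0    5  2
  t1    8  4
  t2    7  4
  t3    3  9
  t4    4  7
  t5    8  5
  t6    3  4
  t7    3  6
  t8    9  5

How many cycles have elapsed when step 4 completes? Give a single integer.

end_cycle[4] = 33

  0. 5=5c; end=5; A:t0 B:-
  1. max(8,2)=8c; end=13; A:t0 B:t1
  2. max(7,4)=7c; end=20; A:t2 B:t1
  3. max(3,4)=4c; end=24; A:t2 B:t3
  4. max(4,9)=9c; end=33; A:t4 B:t3
  5. max(8,7)=8c; end=41; A:t4 B:t5
  6. max(3,5)=5c; end=46; A:t6 B:t5
  7. max(3,4)=4c; end=50; A:t6 B:t7
  8. max(9,6)=9c; end=59; A:t8 B:t7
  9. 5=5c; end=64; A:t8 B:t7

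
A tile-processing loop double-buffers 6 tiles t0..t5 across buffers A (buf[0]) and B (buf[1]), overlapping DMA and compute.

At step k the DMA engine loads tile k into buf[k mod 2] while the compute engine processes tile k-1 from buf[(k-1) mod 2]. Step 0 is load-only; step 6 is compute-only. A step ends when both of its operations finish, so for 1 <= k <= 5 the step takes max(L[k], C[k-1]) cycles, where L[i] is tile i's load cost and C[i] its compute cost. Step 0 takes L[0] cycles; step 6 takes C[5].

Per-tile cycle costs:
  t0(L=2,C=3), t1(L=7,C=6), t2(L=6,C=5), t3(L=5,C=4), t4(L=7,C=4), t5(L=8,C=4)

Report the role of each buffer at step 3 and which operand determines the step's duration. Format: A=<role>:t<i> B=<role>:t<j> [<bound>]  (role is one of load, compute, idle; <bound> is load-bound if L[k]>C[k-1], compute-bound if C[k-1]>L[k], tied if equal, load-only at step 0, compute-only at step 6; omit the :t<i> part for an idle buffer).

[0] DMA t0→A (2c) ∥ CU idle ⇒ 2c, clock 2
[1] DMA t1→B (7c) ∥ CU A:t0 (3c) ⇒ 7c, clock 9
[2] DMA t2→A (6c) ∥ CU B:t1 (6c) ⇒ 6c, clock 15
[3] DMA t3→B (5c) ∥ CU A:t2 (5c) ⇒ 5c, clock 20
[4] DMA t4→A (7c) ∥ CU B:t3 (4c) ⇒ 7c, clock 27
[5] DMA t5→B (8c) ∥ CU A:t4 (4c) ⇒ 8c, clock 35
[6] DMA idle ∥ CU B:t5 (4c) ⇒ 4c, clock 39

step 3: A=compute:t2 B=load:t3 [tied]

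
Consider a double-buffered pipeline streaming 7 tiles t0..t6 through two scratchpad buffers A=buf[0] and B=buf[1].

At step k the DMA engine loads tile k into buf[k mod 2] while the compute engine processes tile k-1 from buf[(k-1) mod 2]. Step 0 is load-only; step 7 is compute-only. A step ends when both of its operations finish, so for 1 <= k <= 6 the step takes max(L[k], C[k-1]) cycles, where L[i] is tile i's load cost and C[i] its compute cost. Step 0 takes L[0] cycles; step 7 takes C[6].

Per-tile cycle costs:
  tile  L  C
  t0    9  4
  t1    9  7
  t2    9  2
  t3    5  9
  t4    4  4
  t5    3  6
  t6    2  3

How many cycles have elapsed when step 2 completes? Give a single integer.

  0. 9=9c; end=9; A:t0 B:-
  1. max(9,4)=9c; end=18; A:t0 B:t1
  2. max(9,7)=9c; end=27; A:t2 B:t1
  3. max(5,2)=5c; end=32; A:t2 B:t3
  4. max(4,9)=9c; end=41; A:t4 B:t3
  5. max(3,4)=4c; end=45; A:t4 B:t5
  6. max(2,6)=6c; end=51; A:t6 B:t5
  7. 3=3c; end=54; A:t6 B:t5

end_cycle[2] = 27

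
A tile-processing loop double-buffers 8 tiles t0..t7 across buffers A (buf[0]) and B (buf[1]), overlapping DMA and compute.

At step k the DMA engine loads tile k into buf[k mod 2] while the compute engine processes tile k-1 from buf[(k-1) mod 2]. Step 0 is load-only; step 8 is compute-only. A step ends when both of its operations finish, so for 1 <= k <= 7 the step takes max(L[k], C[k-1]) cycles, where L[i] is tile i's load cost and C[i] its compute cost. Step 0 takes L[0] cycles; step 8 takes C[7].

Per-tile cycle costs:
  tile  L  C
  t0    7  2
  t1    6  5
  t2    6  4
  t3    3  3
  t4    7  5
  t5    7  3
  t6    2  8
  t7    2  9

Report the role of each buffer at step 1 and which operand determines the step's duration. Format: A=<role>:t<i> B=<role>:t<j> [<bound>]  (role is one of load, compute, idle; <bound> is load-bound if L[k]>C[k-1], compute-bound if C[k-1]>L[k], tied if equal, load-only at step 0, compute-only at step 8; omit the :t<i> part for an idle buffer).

  0. 7=7c; end=7; A:t0 B:-
  1. max(6,2)=6c; end=13; A:t0 B:t1
  2. max(6,5)=6c; end=19; A:t2 B:t1
  3. max(3,4)=4c; end=23; A:t2 B:t3
  4. max(7,3)=7c; end=30; A:t4 B:t3
  5. max(7,5)=7c; end=37; A:t4 B:t5
  6. max(2,3)=3c; end=40; A:t6 B:t5
  7. max(2,8)=8c; end=48; A:t6 B:t7
  8. 9=9c; end=57; A:t6 B:t7

step 1: A=compute:t0 B=load:t1 [load-bound]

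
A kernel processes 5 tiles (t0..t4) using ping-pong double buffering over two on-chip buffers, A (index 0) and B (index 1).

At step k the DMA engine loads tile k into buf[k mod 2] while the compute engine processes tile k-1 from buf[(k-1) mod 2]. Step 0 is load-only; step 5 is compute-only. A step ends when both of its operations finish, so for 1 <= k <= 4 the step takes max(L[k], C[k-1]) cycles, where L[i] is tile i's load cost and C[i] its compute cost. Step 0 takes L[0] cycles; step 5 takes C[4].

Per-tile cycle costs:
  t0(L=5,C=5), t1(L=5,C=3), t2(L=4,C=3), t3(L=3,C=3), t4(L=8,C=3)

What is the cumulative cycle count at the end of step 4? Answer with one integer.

step 0: L[0]=5 → dur=5, Σ=5 | A=load:t0 B=idle [load-only]
step 1: L[1]=5 C[0]=5 → dur=5, Σ=10 | A=compute:t0 B=load:t1 [tied]
step 2: L[2]=4 C[1]=3 → dur=4, Σ=14 | A=load:t2 B=compute:t1 [load-bound]
step 3: L[3]=3 C[2]=3 → dur=3, Σ=17 | A=compute:t2 B=load:t3 [tied]
step 4: L[4]=8 C[3]=3 → dur=8, Σ=25 | A=load:t4 B=compute:t3 [load-bound]
step 5: C[4]=3 → dur=3, Σ=28 | A=compute:t4 B=idle [compute-only]

end_cycle[4] = 25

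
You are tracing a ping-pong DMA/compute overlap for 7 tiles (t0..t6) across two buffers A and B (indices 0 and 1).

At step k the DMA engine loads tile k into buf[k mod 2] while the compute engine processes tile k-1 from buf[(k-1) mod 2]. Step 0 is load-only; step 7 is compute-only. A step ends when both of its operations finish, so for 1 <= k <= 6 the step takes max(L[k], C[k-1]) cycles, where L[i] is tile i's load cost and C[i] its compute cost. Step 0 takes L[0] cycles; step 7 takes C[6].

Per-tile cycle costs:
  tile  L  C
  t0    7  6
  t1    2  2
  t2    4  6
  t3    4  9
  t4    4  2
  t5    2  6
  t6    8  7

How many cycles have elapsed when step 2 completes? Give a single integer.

end_cycle[2] = 17

step 0: L[0]=7 → dur=7, Σ=7 | A=load:t0 B=idle [load-only]
step 1: L[1]=2 C[0]=6 → dur=6, Σ=13 | A=compute:t0 B=load:t1 [compute-bound]
step 2: L[2]=4 C[1]=2 → dur=4, Σ=17 | A=load:t2 B=compute:t1 [load-bound]
step 3: L[3]=4 C[2]=6 → dur=6, Σ=23 | A=compute:t2 B=load:t3 [compute-bound]
step 4: L[4]=4 C[3]=9 → dur=9, Σ=32 | A=load:t4 B=compute:t3 [compute-bound]
step 5: L[5]=2 C[4]=2 → dur=2, Σ=34 | A=compute:t4 B=load:t5 [tied]
step 6: L[6]=8 C[5]=6 → dur=8, Σ=42 | A=load:t6 B=compute:t5 [load-bound]
step 7: C[6]=7 → dur=7, Σ=49 | A=compute:t6 B=idle [compute-only]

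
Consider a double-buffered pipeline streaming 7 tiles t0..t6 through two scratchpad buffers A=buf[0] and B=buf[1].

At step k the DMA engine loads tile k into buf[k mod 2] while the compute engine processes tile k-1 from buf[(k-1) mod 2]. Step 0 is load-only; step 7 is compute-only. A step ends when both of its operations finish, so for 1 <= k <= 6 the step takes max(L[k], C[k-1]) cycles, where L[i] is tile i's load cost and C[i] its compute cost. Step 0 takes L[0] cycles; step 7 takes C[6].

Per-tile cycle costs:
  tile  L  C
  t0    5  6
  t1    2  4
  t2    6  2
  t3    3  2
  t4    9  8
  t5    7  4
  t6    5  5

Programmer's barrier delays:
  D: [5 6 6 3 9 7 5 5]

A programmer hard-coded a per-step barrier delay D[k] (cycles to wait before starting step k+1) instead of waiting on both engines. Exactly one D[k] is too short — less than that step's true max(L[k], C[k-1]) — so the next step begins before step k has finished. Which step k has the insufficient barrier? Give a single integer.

hazard at step 5

[0] required=L[0]=5=5 vs D=5 ok
[1] required=max(L[1]=2,C[0]=6)=6 vs D=6 ok
[2] required=max(L[2]=6,C[1]=4)=6 vs D=6 ok
[3] required=max(L[3]=3,C[2]=2)=3 vs D=3 ok
[4] required=max(L[4]=9,C[3]=2)=9 vs D=9 ok
[5] required=max(L[5]=7,C[4]=8)=8 vs D=7 SHORT
[6] required=max(L[6]=5,C[5]=4)=5 vs D=5 ok
[7] required=C[6]=5=5 vs D=5 ok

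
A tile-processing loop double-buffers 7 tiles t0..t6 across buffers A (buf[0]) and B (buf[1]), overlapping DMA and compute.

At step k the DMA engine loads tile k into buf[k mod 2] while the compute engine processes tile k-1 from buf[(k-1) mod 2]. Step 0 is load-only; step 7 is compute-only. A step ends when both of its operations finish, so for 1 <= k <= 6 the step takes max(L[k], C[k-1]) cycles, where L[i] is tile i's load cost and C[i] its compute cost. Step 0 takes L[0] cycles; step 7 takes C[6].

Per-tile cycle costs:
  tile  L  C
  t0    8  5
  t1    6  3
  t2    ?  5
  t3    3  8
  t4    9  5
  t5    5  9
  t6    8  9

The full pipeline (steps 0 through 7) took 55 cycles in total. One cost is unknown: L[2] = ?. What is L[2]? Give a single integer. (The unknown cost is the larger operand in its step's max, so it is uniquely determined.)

L[2] = 4

step 0 = dur = L[0]=8 = 8
step 1 = dur = max(L[1]=6, C[0]=5) = 6
step 2 = dur = max(L[2]=?, C[1]=3) = L[2]  (unknown; binding)
step 3 = dur = max(L[3]=3, C[2]=5) = 5
step 4 = dur = max(L[4]=9, C[3]=8) = 9
step 5 = dur = max(L[5]=5, C[4]=5) = 5
step 6 = dur = max(L[6]=8, C[5]=9) = 9
step 7 = dur = C[6]=9 = 9
sum of known step durations = 51
dur[2] = total - known = 55 - 51 = 4
L[2] is the binding max in step 2, so L[2] = dur[2] = 4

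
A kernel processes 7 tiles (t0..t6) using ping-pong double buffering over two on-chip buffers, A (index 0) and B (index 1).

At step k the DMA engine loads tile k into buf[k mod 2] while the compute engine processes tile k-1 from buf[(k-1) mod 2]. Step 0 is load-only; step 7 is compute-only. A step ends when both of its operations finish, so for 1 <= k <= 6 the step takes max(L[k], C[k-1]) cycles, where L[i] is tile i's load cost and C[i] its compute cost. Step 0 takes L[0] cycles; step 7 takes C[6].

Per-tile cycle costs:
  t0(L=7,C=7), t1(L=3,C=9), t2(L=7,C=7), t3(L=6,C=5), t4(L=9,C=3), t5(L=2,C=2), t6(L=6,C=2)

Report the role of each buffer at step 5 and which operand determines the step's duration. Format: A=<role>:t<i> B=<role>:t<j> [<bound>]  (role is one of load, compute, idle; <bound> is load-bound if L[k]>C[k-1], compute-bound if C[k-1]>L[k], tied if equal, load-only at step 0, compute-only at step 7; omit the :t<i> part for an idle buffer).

step 5: A=compute:t4 B=load:t5 [compute-bound]

[0] DMA t0→A (7c) ∥ CU idle ⇒ 7c, clock 7
[1] DMA t1→B (3c) ∥ CU A:t0 (7c) ⇒ 7c, clock 14
[2] DMA t2→A (7c) ∥ CU B:t1 (9c) ⇒ 9c, clock 23
[3] DMA t3→B (6c) ∥ CU A:t2 (7c) ⇒ 7c, clock 30
[4] DMA t4→A (9c) ∥ CU B:t3 (5c) ⇒ 9c, clock 39
[5] DMA t5→B (2c) ∥ CU A:t4 (3c) ⇒ 3c, clock 42
[6] DMA t6→A (6c) ∥ CU B:t5 (2c) ⇒ 6c, clock 48
[7] DMA idle ∥ CU A:t6 (2c) ⇒ 2c, clock 50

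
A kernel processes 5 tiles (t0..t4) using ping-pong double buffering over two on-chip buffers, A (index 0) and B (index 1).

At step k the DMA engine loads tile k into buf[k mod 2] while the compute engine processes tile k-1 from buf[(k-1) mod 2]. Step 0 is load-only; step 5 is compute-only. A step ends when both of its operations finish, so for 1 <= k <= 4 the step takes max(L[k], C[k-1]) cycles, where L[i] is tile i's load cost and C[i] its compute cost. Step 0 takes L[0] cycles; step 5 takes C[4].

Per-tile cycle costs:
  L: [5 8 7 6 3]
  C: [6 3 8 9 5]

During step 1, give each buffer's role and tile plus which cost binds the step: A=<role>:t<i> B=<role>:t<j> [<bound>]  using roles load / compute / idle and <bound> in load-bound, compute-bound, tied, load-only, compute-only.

step 0: L[0]=5 → dur=5, Σ=5 | A=load:t0 B=idle [load-only]
step 1: L[1]=8 C[0]=6 → dur=8, Σ=13 | A=compute:t0 B=load:t1 [load-bound]
step 2: L[2]=7 C[1]=3 → dur=7, Σ=20 | A=load:t2 B=compute:t1 [load-bound]
step 3: L[3]=6 C[2]=8 → dur=8, Σ=28 | A=compute:t2 B=load:t3 [compute-bound]
step 4: L[4]=3 C[3]=9 → dur=9, Σ=37 | A=load:t4 B=compute:t3 [compute-bound]
step 5: C[4]=5 → dur=5, Σ=42 | A=compute:t4 B=idle [compute-only]

step 1: A=compute:t0 B=load:t1 [load-bound]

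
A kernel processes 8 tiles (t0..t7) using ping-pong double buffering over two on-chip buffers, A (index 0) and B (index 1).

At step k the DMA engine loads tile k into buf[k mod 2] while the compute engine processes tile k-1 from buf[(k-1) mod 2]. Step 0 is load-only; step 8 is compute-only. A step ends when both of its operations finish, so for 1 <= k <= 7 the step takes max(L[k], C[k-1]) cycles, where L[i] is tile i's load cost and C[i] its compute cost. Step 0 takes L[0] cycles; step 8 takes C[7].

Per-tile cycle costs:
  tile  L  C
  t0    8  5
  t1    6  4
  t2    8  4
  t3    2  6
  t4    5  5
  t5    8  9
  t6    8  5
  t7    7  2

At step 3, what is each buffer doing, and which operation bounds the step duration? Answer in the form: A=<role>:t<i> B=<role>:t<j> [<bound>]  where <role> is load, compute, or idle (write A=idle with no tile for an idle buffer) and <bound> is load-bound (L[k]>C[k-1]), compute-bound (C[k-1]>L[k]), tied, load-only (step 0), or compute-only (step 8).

[0] DMA t0→A (8c) ∥ CU idle ⇒ 8c, clock 8
[1] DMA t1→B (6c) ∥ CU A:t0 (5c) ⇒ 6c, clock 14
[2] DMA t2→A (8c) ∥ CU B:t1 (4c) ⇒ 8c, clock 22
[3] DMA t3→B (2c) ∥ CU A:t2 (4c) ⇒ 4c, clock 26
[4] DMA t4→A (5c) ∥ CU B:t3 (6c) ⇒ 6c, clock 32
[5] DMA t5→B (8c) ∥ CU A:t4 (5c) ⇒ 8c, clock 40
[6] DMA t6→A (8c) ∥ CU B:t5 (9c) ⇒ 9c, clock 49
[7] DMA t7→B (7c) ∥ CU A:t6 (5c) ⇒ 7c, clock 56
[8] DMA idle ∥ CU B:t7 (2c) ⇒ 2c, clock 58

step 3: A=compute:t2 B=load:t3 [compute-bound]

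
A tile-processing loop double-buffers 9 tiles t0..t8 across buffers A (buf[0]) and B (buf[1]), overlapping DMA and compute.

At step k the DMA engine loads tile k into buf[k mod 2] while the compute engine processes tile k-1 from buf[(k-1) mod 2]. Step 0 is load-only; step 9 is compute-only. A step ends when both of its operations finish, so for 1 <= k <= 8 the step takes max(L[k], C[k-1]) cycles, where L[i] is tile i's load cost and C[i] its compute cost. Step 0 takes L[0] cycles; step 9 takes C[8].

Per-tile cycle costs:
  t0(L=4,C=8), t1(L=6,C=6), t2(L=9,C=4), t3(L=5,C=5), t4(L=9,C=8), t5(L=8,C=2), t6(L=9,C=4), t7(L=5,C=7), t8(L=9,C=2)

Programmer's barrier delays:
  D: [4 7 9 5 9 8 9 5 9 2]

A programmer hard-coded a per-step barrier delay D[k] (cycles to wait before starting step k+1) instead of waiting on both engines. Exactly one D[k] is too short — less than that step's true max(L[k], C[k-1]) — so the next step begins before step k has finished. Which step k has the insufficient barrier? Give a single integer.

k=0 barrier L[0]=4→4c, D[0]=4 ok
k=1 barrier max(L[1]=6,C[0]=8)→8c, D[1]=7 SHORT
k=2 barrier max(L[2]=9,C[1]=6)→9c, D[2]=9 ok
k=3 barrier max(L[3]=5,C[2]=4)→5c, D[3]=5 ok
k=4 barrier max(L[4]=9,C[3]=5)→9c, D[4]=9 ok
k=5 barrier max(L[5]=8,C[4]=8)→8c, D[5]=8 ok
k=6 barrier max(L[6]=9,C[5]=2)→9c, D[6]=9 ok
k=7 barrier max(L[7]=5,C[6]=4)→5c, D[7]=5 ok
k=8 barrier max(L[8]=9,C[7]=7)→9c, D[8]=9 ok
k=9 barrier C[8]=2→2c, D[9]=2 ok

hazard at step 1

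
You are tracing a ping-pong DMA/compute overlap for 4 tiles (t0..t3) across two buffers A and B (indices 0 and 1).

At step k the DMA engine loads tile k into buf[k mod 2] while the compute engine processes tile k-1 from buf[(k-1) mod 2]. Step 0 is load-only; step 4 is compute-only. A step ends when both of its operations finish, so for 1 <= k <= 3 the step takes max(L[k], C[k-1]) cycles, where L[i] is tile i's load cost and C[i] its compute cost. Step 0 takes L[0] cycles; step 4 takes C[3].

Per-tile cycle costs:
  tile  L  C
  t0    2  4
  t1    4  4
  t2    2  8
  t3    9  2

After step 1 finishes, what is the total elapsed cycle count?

end_cycle[1] = 6

step 0: L[0]=2 → dur=2, Σ=2 | A=load:t0 B=idle [load-only]
step 1: L[1]=4 C[0]=4 → dur=4, Σ=6 | A=compute:t0 B=load:t1 [tied]
step 2: L[2]=2 C[1]=4 → dur=4, Σ=10 | A=load:t2 B=compute:t1 [compute-bound]
step 3: L[3]=9 C[2]=8 → dur=9, Σ=19 | A=compute:t2 B=load:t3 [load-bound]
step 4: C[3]=2 → dur=2, Σ=21 | A=idle B=compute:t3 [compute-only]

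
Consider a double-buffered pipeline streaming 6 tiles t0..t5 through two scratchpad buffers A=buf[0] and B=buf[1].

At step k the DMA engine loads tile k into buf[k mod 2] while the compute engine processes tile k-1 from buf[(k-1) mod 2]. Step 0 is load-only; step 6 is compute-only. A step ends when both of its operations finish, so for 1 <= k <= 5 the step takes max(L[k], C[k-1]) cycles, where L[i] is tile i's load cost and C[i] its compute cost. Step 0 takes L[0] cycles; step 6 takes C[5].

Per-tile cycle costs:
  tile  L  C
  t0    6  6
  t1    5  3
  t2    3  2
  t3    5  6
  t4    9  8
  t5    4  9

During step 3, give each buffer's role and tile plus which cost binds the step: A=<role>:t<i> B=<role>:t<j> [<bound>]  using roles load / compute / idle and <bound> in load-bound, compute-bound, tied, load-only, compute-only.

  0. 6=6c; end=6; A:t0 B:-
  1. max(5,6)=6c; end=12; A:t0 B:t1
  2. max(3,3)=3c; end=15; A:t2 B:t1
  3. max(5,2)=5c; end=20; A:t2 B:t3
  4. max(9,6)=9c; end=29; A:t4 B:t3
  5. max(4,8)=8c; end=37; A:t4 B:t5
  6. 9=9c; end=46; A:t4 B:t5

step 3: A=compute:t2 B=load:t3 [load-bound]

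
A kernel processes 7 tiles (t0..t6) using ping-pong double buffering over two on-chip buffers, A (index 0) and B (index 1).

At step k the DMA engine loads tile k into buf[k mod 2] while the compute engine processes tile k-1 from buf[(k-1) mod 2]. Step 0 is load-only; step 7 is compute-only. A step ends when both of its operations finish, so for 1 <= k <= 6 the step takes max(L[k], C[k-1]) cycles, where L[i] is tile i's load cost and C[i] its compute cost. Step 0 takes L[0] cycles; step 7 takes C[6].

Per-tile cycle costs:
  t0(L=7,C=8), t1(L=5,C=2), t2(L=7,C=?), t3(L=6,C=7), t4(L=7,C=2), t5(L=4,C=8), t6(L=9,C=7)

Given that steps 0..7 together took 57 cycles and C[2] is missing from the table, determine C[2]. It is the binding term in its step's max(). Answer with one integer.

step 0: dur = L[0]=7 = 7
step 1: dur = max(L[1]=5, C[0]=8) = 8
step 2: dur = max(L[2]=7, C[1]=2) = 7
step 3: dur = max(L[3]=6, C[2]=?) = C[2]  (unknown; binding)
step 4: dur = max(L[4]=7, C[3]=7) = 7
step 5: dur = max(L[5]=4, C[4]=2) = 4
step 6: dur = max(L[6]=9, C[5]=8) = 9
step 7: dur = C[6]=7 = 7
sum of known step durations = 49
dur[3] = total - known = 57 - 49 = 8
C[2] is the binding max in step 3, so C[2] = dur[3] = 8

C[2] = 8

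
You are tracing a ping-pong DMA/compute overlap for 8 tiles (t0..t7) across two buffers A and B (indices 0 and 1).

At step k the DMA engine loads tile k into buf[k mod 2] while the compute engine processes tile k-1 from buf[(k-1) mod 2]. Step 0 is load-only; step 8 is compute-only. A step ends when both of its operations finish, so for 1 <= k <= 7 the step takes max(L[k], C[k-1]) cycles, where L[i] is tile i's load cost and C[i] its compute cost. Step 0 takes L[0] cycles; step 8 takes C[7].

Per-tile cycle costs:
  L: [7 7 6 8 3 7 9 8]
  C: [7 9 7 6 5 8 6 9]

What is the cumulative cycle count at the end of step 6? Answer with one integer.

end_cycle[6] = 53

  0. 7=7c; end=7; A:t0 B:-
  1. max(7,7)=7c; end=14; A:t0 B:t1
  2. max(6,9)=9c; end=23; A:t2 B:t1
  3. max(8,7)=8c; end=31; A:t2 B:t3
  4. max(3,6)=6c; end=37; A:t4 B:t3
  5. max(7,5)=7c; end=44; A:t4 B:t5
  6. max(9,8)=9c; end=53; A:t6 B:t5
  7. max(8,6)=8c; end=61; A:t6 B:t7
  8. 9=9c; end=70; A:t6 B:t7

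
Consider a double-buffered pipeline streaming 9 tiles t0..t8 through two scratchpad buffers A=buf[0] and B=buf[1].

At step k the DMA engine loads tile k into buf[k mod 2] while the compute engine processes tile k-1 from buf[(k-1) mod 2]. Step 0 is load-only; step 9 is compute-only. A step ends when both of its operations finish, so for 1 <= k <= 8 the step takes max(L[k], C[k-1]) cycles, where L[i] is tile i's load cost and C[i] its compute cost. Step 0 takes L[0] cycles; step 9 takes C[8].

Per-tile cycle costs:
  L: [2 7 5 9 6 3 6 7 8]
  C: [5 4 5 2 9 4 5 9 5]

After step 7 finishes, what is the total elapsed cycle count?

end_cycle[7] = 51

step 0: L[0]=2 → dur=2, Σ=2 | A=load:t0 B=idle [load-only]
step 1: L[1]=7 C[0]=5 → dur=7, Σ=9 | A=compute:t0 B=load:t1 [load-bound]
step 2: L[2]=5 C[1]=4 → dur=5, Σ=14 | A=load:t2 B=compute:t1 [load-bound]
step 3: L[3]=9 C[2]=5 → dur=9, Σ=23 | A=compute:t2 B=load:t3 [load-bound]
step 4: L[4]=6 C[3]=2 → dur=6, Σ=29 | A=load:t4 B=compute:t3 [load-bound]
step 5: L[5]=3 C[4]=9 → dur=9, Σ=38 | A=compute:t4 B=load:t5 [compute-bound]
step 6: L[6]=6 C[5]=4 → dur=6, Σ=44 | A=load:t6 B=compute:t5 [load-bound]
step 7: L[7]=7 C[6]=5 → dur=7, Σ=51 | A=compute:t6 B=load:t7 [load-bound]
step 8: L[8]=8 C[7]=9 → dur=9, Σ=60 | A=load:t8 B=compute:t7 [compute-bound]
step 9: C[8]=5 → dur=5, Σ=65 | A=compute:t8 B=idle [compute-only]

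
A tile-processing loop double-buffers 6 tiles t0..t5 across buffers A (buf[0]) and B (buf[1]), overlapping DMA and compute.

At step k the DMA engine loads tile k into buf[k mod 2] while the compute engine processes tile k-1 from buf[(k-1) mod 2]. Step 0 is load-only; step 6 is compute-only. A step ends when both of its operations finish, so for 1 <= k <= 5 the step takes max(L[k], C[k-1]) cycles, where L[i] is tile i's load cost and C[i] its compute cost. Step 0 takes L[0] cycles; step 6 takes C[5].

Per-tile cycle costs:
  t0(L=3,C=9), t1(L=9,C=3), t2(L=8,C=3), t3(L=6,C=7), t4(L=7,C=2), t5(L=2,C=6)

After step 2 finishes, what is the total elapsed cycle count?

end_cycle[2] = 20

[0] DMA t0→A (3c) ∥ CU idle ⇒ 3c, clock 3
[1] DMA t1→B (9c) ∥ CU A:t0 (9c) ⇒ 9c, clock 12
[2] DMA t2→A (8c) ∥ CU B:t1 (3c) ⇒ 8c, clock 20
[3] DMA t3→B (6c) ∥ CU A:t2 (3c) ⇒ 6c, clock 26
[4] DMA t4→A (7c) ∥ CU B:t3 (7c) ⇒ 7c, clock 33
[5] DMA t5→B (2c) ∥ CU A:t4 (2c) ⇒ 2c, clock 35
[6] DMA idle ∥ CU B:t5 (6c) ⇒ 6c, clock 41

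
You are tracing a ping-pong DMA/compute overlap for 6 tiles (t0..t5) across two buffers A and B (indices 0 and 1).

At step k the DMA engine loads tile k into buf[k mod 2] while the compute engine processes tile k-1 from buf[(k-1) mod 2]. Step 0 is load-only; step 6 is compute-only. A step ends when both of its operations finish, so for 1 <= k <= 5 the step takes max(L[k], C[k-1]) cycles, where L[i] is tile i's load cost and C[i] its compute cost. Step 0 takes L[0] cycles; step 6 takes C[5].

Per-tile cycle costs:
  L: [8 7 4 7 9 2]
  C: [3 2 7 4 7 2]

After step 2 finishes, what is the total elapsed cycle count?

step 0: L[0]=8 → dur=8, Σ=8 | A=load:t0 B=idle [load-only]
step 1: L[1]=7 C[0]=3 → dur=7, Σ=15 | A=compute:t0 B=load:t1 [load-bound]
step 2: L[2]=4 C[1]=2 → dur=4, Σ=19 | A=load:t2 B=compute:t1 [load-bound]
step 3: L[3]=7 C[2]=7 → dur=7, Σ=26 | A=compute:t2 B=load:t3 [tied]
step 4: L[4]=9 C[3]=4 → dur=9, Σ=35 | A=load:t4 B=compute:t3 [load-bound]
step 5: L[5]=2 C[4]=7 → dur=7, Σ=42 | A=compute:t4 B=load:t5 [compute-bound]
step 6: C[5]=2 → dur=2, Σ=44 | A=idle B=compute:t5 [compute-only]

end_cycle[2] = 19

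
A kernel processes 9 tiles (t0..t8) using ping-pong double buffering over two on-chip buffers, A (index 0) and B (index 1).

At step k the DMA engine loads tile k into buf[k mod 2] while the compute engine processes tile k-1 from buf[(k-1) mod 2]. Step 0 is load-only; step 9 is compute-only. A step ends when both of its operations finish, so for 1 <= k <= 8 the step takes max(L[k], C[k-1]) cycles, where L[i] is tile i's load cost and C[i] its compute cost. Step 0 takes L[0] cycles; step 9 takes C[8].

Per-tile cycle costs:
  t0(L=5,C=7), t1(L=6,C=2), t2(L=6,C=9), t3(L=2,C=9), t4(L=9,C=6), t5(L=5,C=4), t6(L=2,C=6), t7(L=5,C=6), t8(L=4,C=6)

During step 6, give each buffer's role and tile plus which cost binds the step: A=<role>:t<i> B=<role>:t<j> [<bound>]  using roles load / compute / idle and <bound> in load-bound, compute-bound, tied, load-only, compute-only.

step 6: A=load:t6 B=compute:t5 [compute-bound]

  0. 5=5c; end=5; A:t0 B:-
  1. max(6,7)=7c; end=12; A:t0 B:t1
  2. max(6,2)=6c; end=18; A:t2 B:t1
  3. max(2,9)=9c; end=27; A:t2 B:t3
  4. max(9,9)=9c; end=36; A:t4 B:t3
  5. max(5,6)=6c; end=42; A:t4 B:t5
  6. max(2,4)=4c; end=46; A:t6 B:t5
  7. max(5,6)=6c; end=52; A:t6 B:t7
  8. max(4,6)=6c; end=58; A:t8 B:t7
  9. 6=6c; end=64; A:t8 B:t7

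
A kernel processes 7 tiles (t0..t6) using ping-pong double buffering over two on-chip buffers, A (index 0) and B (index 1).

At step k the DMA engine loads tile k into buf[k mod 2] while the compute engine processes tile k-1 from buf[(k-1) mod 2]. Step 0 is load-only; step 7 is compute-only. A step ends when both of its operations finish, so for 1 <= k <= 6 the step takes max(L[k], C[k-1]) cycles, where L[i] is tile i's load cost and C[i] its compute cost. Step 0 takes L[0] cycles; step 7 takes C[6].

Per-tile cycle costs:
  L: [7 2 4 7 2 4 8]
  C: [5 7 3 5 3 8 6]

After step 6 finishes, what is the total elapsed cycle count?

  0. 7=7c; end=7; A:t0 B:-
  1. max(2,5)=5c; end=12; A:t0 B:t1
  2. max(4,7)=7c; end=19; A:t2 B:t1
  3. max(7,3)=7c; end=26; A:t2 B:t3
  4. max(2,5)=5c; end=31; A:t4 B:t3
  5. max(4,3)=4c; end=35; A:t4 B:t5
  6. max(8,8)=8c; end=43; A:t6 B:t5
  7. 6=6c; end=49; A:t6 B:t5

end_cycle[6] = 43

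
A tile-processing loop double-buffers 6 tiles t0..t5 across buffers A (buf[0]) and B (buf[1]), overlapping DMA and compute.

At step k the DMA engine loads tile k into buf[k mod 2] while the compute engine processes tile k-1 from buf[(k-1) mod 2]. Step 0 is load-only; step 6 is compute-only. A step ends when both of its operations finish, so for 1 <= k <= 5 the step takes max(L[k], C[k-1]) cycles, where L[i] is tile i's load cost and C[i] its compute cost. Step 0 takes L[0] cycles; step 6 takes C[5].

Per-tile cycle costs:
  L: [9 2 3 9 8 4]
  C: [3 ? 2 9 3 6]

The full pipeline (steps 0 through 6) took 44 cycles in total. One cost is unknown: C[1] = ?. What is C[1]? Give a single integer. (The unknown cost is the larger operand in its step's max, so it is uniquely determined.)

C[1] = 4

step 0 | dur = L[0]=9 = 9
step 1 | dur = max(L[1]=2, C[0]=3) = 3
step 2 | dur = max(L[2]=3, C[1]=?) = C[1]  (unknown; binding)
step 3 | dur = max(L[3]=9, C[2]=2) = 9
step 4 | dur = max(L[4]=8, C[3]=9) = 9
step 5 | dur = max(L[5]=4, C[4]=3) = 4
step 6 | dur = C[5]=6 = 6
sum of known step durations = 40
dur[2] = total - known = 44 - 40 = 4
C[1] is the binding max in step 2, so C[1] = dur[2] = 4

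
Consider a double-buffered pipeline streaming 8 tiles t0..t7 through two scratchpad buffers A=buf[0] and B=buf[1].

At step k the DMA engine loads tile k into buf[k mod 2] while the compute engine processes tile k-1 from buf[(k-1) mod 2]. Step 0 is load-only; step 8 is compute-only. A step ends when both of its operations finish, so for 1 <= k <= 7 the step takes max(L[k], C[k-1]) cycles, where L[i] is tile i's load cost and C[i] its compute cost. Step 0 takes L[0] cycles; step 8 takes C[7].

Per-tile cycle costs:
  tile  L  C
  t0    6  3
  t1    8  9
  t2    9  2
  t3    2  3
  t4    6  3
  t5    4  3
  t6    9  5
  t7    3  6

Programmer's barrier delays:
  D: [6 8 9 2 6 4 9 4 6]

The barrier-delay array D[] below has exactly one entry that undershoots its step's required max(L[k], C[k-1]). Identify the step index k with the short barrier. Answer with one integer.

[0] required=L[0]=6=6 vs D=6 ok
[1] required=max(L[1]=8,C[0]=3)=8 vs D=8 ok
[2] required=max(L[2]=9,C[1]=9)=9 vs D=9 ok
[3] required=max(L[3]=2,C[2]=2)=2 vs D=2 ok
[4] required=max(L[4]=6,C[3]=3)=6 vs D=6 ok
[5] required=max(L[5]=4,C[4]=3)=4 vs D=4 ok
[6] required=max(L[6]=9,C[5]=3)=9 vs D=9 ok
[7] required=max(L[7]=3,C[6]=5)=5 vs D=4 SHORT
[8] required=C[7]=6=6 vs D=6 ok

hazard at step 7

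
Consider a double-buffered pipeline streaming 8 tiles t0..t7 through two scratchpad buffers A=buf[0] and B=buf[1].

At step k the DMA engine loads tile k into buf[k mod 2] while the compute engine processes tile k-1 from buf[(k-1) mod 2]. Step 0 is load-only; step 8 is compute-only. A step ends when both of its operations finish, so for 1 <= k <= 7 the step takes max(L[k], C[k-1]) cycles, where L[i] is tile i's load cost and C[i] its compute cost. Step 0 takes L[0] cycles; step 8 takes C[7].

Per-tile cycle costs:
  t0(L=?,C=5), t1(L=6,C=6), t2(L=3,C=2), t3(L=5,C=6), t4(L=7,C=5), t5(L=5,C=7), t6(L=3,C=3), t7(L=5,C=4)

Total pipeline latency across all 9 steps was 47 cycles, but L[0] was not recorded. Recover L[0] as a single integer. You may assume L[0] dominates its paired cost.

L[0] = 2

step 0: dur = L[0]=? = L[0]  (unknown; binding)
step 1: dur = max(L[1]=6, C[0]=5) = 6
step 2: dur = max(L[2]=3, C[1]=6) = 6
step 3: dur = max(L[3]=5, C[2]=2) = 5
step 4: dur = max(L[4]=7, C[3]=6) = 7
step 5: dur = max(L[5]=5, C[4]=5) = 5
step 6: dur = max(L[6]=3, C[5]=7) = 7
step 7: dur = max(L[7]=5, C[6]=3) = 5
step 8: dur = C[7]=4 = 4
sum of known step durations = 45
dur[0] = total - known = 47 - 45 = 2
L[0] is the binding max in step 0, so L[0] = dur[0] = 2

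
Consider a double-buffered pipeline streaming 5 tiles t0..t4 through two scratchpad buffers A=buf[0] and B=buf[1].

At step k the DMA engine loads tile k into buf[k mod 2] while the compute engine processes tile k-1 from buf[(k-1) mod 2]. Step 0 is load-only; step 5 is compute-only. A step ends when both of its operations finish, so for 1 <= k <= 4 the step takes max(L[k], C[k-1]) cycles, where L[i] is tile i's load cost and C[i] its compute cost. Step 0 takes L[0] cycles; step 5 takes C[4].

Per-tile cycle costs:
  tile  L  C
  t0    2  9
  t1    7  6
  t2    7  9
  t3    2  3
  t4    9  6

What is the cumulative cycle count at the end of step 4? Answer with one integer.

end_cycle[4] = 36

step 0: L[0]=2 → dur=2, Σ=2 | A=load:t0 B=idle [load-only]
step 1: L[1]=7 C[0]=9 → dur=9, Σ=11 | A=compute:t0 B=load:t1 [compute-bound]
step 2: L[2]=7 C[1]=6 → dur=7, Σ=18 | A=load:t2 B=compute:t1 [load-bound]
step 3: L[3]=2 C[2]=9 → dur=9, Σ=27 | A=compute:t2 B=load:t3 [compute-bound]
step 4: L[4]=9 C[3]=3 → dur=9, Σ=36 | A=load:t4 B=compute:t3 [load-bound]
step 5: C[4]=6 → dur=6, Σ=42 | A=compute:t4 B=idle [compute-only]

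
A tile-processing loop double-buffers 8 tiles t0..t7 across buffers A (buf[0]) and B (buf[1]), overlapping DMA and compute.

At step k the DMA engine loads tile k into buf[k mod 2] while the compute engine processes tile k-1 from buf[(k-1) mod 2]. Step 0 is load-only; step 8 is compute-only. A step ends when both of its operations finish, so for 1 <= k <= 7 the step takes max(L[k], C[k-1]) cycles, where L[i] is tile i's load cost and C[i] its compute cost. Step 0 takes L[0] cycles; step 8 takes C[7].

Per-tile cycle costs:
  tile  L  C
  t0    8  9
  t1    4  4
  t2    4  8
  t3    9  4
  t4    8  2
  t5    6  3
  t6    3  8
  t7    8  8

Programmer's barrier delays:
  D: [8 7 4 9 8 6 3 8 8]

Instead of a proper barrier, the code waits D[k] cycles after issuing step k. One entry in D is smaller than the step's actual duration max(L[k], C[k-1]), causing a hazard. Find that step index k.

hazard at step 1

k=0 barrier L[0]=8→8c, D[0]=8 ok
k=1 barrier max(L[1]=4,C[0]=9)→9c, D[1]=7 SHORT
k=2 barrier max(L[2]=4,C[1]=4)→4c, D[2]=4 ok
k=3 barrier max(L[3]=9,C[2]=8)→9c, D[3]=9 ok
k=4 barrier max(L[4]=8,C[3]=4)→8c, D[4]=8 ok
k=5 barrier max(L[5]=6,C[4]=2)→6c, D[5]=6 ok
k=6 barrier max(L[6]=3,C[5]=3)→3c, D[6]=3 ok
k=7 barrier max(L[7]=8,C[6]=8)→8c, D[7]=8 ok
k=8 barrier C[7]=8→8c, D[8]=8 ok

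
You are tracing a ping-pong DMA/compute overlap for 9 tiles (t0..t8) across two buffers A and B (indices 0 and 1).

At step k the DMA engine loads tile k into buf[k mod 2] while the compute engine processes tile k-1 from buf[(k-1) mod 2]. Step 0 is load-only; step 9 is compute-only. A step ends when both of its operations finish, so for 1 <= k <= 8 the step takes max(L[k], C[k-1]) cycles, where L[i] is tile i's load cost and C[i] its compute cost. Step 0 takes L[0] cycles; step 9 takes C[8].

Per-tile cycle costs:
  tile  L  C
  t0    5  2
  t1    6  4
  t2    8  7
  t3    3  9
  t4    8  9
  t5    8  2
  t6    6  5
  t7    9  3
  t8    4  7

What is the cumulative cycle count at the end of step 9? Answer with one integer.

step 0: L[0]=5 → dur=5, Σ=5 | A=load:t0 B=idle [load-only]
step 1: L[1]=6 C[0]=2 → dur=6, Σ=11 | A=compute:t0 B=load:t1 [load-bound]
step 2: L[2]=8 C[1]=4 → dur=8, Σ=19 | A=load:t2 B=compute:t1 [load-bound]
step 3: L[3]=3 C[2]=7 → dur=7, Σ=26 | A=compute:t2 B=load:t3 [compute-bound]
step 4: L[4]=8 C[3]=9 → dur=9, Σ=35 | A=load:t4 B=compute:t3 [compute-bound]
step 5: L[5]=8 C[4]=9 → dur=9, Σ=44 | A=compute:t4 B=load:t5 [compute-bound]
step 6: L[6]=6 C[5]=2 → dur=6, Σ=50 | A=load:t6 B=compute:t5 [load-bound]
step 7: L[7]=9 C[6]=5 → dur=9, Σ=59 | A=compute:t6 B=load:t7 [load-bound]
step 8: L[8]=4 C[7]=3 → dur=4, Σ=63 | A=load:t8 B=compute:t7 [load-bound]
step 9: C[8]=7 → dur=7, Σ=70 | A=compute:t8 B=idle [compute-only]

end_cycle[9] = 70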